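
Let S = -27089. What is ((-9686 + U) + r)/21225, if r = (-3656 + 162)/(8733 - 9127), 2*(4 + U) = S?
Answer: -9150899/8362650 ≈ -1.0943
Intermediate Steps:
U = -27097/2 (U = -4 + (½)*(-27089) = -4 - 27089/2 = -27097/2 ≈ -13549.)
r = 1747/197 (r = -3494/(-394) = -3494*(-1/394) = 1747/197 ≈ 8.8680)
((-9686 + U) + r)/21225 = ((-9686 - 27097/2) + 1747/197)/21225 = (-46469/2 + 1747/197)*(1/21225) = -9150899/394*1/21225 = -9150899/8362650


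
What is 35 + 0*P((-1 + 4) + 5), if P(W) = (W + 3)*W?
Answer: 35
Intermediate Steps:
P(W) = W*(3 + W) (P(W) = (3 + W)*W = W*(3 + W))
35 + 0*P((-1 + 4) + 5) = 35 + 0*(((-1 + 4) + 5)*(3 + ((-1 + 4) + 5))) = 35 + 0*((3 + 5)*(3 + (3 + 5))) = 35 + 0*(8*(3 + 8)) = 35 + 0*(8*11) = 35 + 0*88 = 35 + 0 = 35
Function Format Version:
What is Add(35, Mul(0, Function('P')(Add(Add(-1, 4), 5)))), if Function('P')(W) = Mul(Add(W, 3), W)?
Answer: 35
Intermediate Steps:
Function('P')(W) = Mul(W, Add(3, W)) (Function('P')(W) = Mul(Add(3, W), W) = Mul(W, Add(3, W)))
Add(35, Mul(0, Function('P')(Add(Add(-1, 4), 5)))) = Add(35, Mul(0, Mul(Add(Add(-1, 4), 5), Add(3, Add(Add(-1, 4), 5))))) = Add(35, Mul(0, Mul(Add(3, 5), Add(3, Add(3, 5))))) = Add(35, Mul(0, Mul(8, Add(3, 8)))) = Add(35, Mul(0, Mul(8, 11))) = Add(35, Mul(0, 88)) = Add(35, 0) = 35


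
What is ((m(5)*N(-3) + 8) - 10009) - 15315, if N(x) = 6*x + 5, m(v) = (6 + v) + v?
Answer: -25524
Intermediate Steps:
m(v) = 6 + 2*v
N(x) = 5 + 6*x
((m(5)*N(-3) + 8) - 10009) - 15315 = (((6 + 2*5)*(5 + 6*(-3)) + 8) - 10009) - 15315 = (((6 + 10)*(5 - 18) + 8) - 10009) - 15315 = ((16*(-13) + 8) - 10009) - 15315 = ((-208 + 8) - 10009) - 15315 = (-200 - 10009) - 15315 = -10209 - 15315 = -25524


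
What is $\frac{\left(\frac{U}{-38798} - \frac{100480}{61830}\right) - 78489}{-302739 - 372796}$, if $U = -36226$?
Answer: $\frac{9414368878786}{81026381524095} \approx 0.11619$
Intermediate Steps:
$\frac{\left(\frac{U}{-38798} - \frac{100480}{61830}\right) - 78489}{-302739 - 372796} = \frac{\left(- \frac{36226}{-38798} - \frac{100480}{61830}\right) - 78489}{-302739 - 372796} = \frac{\left(\left(-36226\right) \left(- \frac{1}{38798}\right) - \frac{10048}{6183}\right) - 78489}{-675535} = \left(\left(\frac{18113}{19399} - \frac{10048}{6183}\right) - 78489\right) \left(- \frac{1}{675535}\right) = \left(- \frac{82928473}{119944017} - 78489\right) \left(- \frac{1}{675535}\right) = \left(- \frac{9414368878786}{119944017}\right) \left(- \frac{1}{675535}\right) = \frac{9414368878786}{81026381524095}$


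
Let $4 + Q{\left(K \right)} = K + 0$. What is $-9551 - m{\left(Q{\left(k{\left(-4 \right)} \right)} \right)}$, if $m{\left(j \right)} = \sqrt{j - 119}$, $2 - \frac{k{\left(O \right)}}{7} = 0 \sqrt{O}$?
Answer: $-9551 - i \sqrt{109} \approx -9551.0 - 10.44 i$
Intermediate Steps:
$k{\left(O \right)} = 14$ ($k{\left(O \right)} = 14 - 7 \cdot 0 \sqrt{O} = 14 - 0 = 14 + 0 = 14$)
$Q{\left(K \right)} = -4 + K$ ($Q{\left(K \right)} = -4 + \left(K + 0\right) = -4 + K$)
$m{\left(j \right)} = \sqrt{-119 + j}$
$-9551 - m{\left(Q{\left(k{\left(-4 \right)} \right)} \right)} = -9551 - \sqrt{-119 + \left(-4 + 14\right)} = -9551 - \sqrt{-119 + 10} = -9551 - \sqrt{-109} = -9551 - i \sqrt{109}$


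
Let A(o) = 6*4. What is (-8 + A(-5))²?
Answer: 256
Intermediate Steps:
A(o) = 24
(-8 + A(-5))² = (-8 + 24)² = 16² = 256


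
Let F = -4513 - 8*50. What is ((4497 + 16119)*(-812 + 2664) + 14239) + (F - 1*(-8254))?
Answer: 38198412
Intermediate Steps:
F = -4913 (F = -4513 - 400 = -4913)
((4497 + 16119)*(-812 + 2664) + 14239) + (F - 1*(-8254)) = ((4497 + 16119)*(-812 + 2664) + 14239) + (-4913 - 1*(-8254)) = (20616*1852 + 14239) + (-4913 + 8254) = (38180832 + 14239) + 3341 = 38195071 + 3341 = 38198412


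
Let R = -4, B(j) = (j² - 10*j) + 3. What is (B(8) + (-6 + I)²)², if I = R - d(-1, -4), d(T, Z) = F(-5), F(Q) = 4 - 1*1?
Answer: 24336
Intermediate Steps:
B(j) = 3 + j² - 10*j
F(Q) = 3 (F(Q) = 4 - 1 = 3)
d(T, Z) = 3
I = -7 (I = -4 - 1*3 = -4 - 3 = -7)
(B(8) + (-6 + I)²)² = ((3 + 8² - 10*8) + (-6 - 7)²)² = ((3 + 64 - 80) + (-13)²)² = (-13 + 169)² = 156² = 24336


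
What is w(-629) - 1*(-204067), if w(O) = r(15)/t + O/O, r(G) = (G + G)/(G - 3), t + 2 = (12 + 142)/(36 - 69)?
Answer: 1632541/8 ≈ 2.0407e+5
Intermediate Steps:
t = -20/3 (t = -2 + (12 + 142)/(36 - 69) = -2 + 154/(-33) = -2 + 154*(-1/33) = -2 - 14/3 = -20/3 ≈ -6.6667)
r(G) = 2*G/(-3 + G) (r(G) = (2*G)/(-3 + G) = 2*G/(-3 + G))
w(O) = 5/8 (w(O) = (2*15/(-3 + 15))/(-20/3) + O/O = (2*15/12)*(-3/20) + 1 = (2*15*(1/12))*(-3/20) + 1 = (5/2)*(-3/20) + 1 = -3/8 + 1 = 5/8)
w(-629) - 1*(-204067) = 5/8 - 1*(-204067) = 5/8 + 204067 = 1632541/8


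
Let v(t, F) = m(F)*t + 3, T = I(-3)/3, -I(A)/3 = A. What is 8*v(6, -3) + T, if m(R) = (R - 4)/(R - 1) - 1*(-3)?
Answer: 255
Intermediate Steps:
I(A) = -3*A
m(R) = 3 + (-4 + R)/(-1 + R) (m(R) = (-4 + R)/(-1 + R) + 3 = 3 + (-4 + R)/(-1 + R))
T = 3 (T = -3*(-3)/3 = 9*(⅓) = 3)
v(t, F) = 3 + t*(-7 + 4*F)/(-1 + F) (v(t, F) = ((-7 + 4*F)/(-1 + F))*t + 3 = t*(-7 + 4*F)/(-1 + F) + 3 = 3 + t*(-7 + 4*F)/(-1 + F))
8*v(6, -3) + T = 8*((-3 + 3*(-3) + 6*(-7 + 4*(-3)))/(-1 - 3)) + 3 = 8*((-3 - 9 + 6*(-7 - 12))/(-4)) + 3 = 8*(-(-3 - 9 + 6*(-19))/4) + 3 = 8*(-(-3 - 9 - 114)/4) + 3 = 8*(-¼*(-126)) + 3 = 8*(63/2) + 3 = 252 + 3 = 255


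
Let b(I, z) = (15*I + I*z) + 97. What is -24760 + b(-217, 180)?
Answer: -66978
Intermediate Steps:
b(I, z) = 97 + 15*I + I*z
-24760 + b(-217, 180) = -24760 + (97 + 15*(-217) - 217*180) = -24760 + (97 - 3255 - 39060) = -24760 - 42218 = -66978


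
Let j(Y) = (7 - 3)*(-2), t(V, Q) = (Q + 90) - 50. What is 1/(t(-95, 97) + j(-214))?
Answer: 1/129 ≈ 0.0077519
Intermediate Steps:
t(V, Q) = 40 + Q (t(V, Q) = (90 + Q) - 50 = 40 + Q)
j(Y) = -8 (j(Y) = 4*(-2) = -8)
1/(t(-95, 97) + j(-214)) = 1/((40 + 97) - 8) = 1/(137 - 8) = 1/129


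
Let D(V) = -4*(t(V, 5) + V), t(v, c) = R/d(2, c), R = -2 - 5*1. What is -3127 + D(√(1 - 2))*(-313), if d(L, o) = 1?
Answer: -11891 + 1252*I ≈ -11891.0 + 1252.0*I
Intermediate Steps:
R = -7 (R = -2 - 5 = -7)
t(v, c) = -7 (t(v, c) = -7/1 = -7*1 = -7)
D(V) = 28 - 4*V (D(V) = -4*(-7 + V) = 28 - 4*V)
-3127 + D(√(1 - 2))*(-313) = -3127 + (28 - 4*√(1 - 2))*(-313) = -3127 + (28 - 4*I)*(-313) = -3127 + (-8764 + 1252*I) = -11891 + 1252*I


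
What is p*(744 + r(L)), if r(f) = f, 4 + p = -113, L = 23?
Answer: -89739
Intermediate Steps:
p = -117 (p = -4 - 113 = -117)
p*(744 + r(L)) = -117*(744 + 23) = -117*767 = -89739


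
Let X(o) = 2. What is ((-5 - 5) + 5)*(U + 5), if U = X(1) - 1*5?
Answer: -10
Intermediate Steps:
U = -3 (U = 2 - 1*5 = 2 - 5 = -3)
((-5 - 5) + 5)*(U + 5) = ((-5 - 5) + 5)*(-3 + 5) = (-10 + 5)*2 = -5*2 = -10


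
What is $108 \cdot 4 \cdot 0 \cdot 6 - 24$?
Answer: $-24$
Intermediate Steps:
$108 \cdot 4 \cdot 0 \cdot 6 - 24 = 108 \cdot 0 \cdot 6 - 24 = 108 \cdot 0 - 24 = 0 - 24 = -24$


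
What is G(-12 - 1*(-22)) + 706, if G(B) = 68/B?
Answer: 3564/5 ≈ 712.80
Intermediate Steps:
G(-12 - 1*(-22)) + 706 = 68/(-12 - 1*(-22)) + 706 = 68/(-12 + 22) + 706 = 68/10 + 706 = 68*(1/10) + 706 = 34/5 + 706 = 3564/5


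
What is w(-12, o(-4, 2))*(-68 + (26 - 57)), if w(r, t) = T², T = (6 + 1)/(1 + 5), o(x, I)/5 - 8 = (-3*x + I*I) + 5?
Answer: -539/4 ≈ -134.75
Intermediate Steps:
o(x, I) = 65 - 15*x + 5*I² (o(x, I) = 40 + 5*((-3*x + I*I) + 5) = 40 + 5*((-3*x + I²) + 5) = 40 + 5*((I² - 3*x) + 5) = 40 + 5*(5 + I² - 3*x) = 40 + (25 - 15*x + 5*I²) = 65 - 15*x + 5*I²)
T = 7/6 ≈ 1.1667
w(r, t) = 49/36 (w(r, t) = (7/6)² = 49/36)
w(-12, o(-4, 2))*(-68 + (26 - 57)) = 49*(-68 + (26 - 57))/36 = 49*(-68 - 31)/36 = (49/36)*(-99) = -539/4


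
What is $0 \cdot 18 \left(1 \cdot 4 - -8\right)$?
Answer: $0$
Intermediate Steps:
$0 \cdot 18 \left(1 \cdot 4 - -8\right) = 0 \left(4 + 8\right) = 0 \cdot 12 = 0$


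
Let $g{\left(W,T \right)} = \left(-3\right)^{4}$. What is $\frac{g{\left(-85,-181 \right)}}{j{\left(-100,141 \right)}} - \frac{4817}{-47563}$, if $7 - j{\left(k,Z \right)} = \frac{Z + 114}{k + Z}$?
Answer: $\frac{158110867}{1522016} \approx 103.88$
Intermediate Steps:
$g{\left(W,T \right)} = 81$
$j{\left(k,Z \right)} = 7 - \frac{114 + Z}{Z + k}$ ($j{\left(k,Z \right)} = 7 - \frac{Z + 114}{k + Z} = 7 - \frac{114 + Z}{Z + k}$)
$\frac{g{\left(-85,-181 \right)}}{j{\left(-100,141 \right)}} - \frac{4817}{-47563} = \frac{81}{\frac{1}{141 - 100} \left(-114 + 6 \cdot 141 + 7 \left(-100\right)\right)} - \frac{4817}{-47563} = \frac{81}{\frac{1}{41} \left(-114 + 846 - 700\right)} - - \frac{4817}{47563} = \frac{81}{\frac{1}{41} \cdot 32} + \frac{4817}{47563} = \frac{81}{\frac{32}{41}} + \frac{4817}{47563} = 81 \cdot \frac{41}{32} + \frac{4817}{47563} = \frac{3321}{32} + \frac{4817}{47563} = \frac{158110867}{1522016}$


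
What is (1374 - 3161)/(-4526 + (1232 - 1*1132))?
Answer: 1787/4426 ≈ 0.40375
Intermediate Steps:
(1374 - 3161)/(-4526 + (1232 - 1*1132)) = -1787/(-4526 + (1232 - 1132)) = -1787/(-4526 + 100) = -1787/(-4426) = -1787*(-1/4426) = 1787/4426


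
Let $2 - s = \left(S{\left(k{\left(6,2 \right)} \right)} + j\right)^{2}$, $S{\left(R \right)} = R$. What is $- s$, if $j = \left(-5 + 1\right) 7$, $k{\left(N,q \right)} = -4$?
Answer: $1022$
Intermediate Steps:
$j = -28$ ($j = \left(-4\right) 7 = -28$)
$s = -1022$ ($s = 2 - \left(-4 - 28\right)^{2} = 2 - \left(-32\right)^{2} = 2 - 1024 = -1022$)
$- s = \left(-1\right) \left(-1022\right) = 1022$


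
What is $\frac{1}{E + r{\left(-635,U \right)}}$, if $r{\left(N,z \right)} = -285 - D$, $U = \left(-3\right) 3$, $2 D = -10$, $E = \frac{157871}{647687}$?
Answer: $- \frac{647687}{181194489} \approx -0.0035745$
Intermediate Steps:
$E = \frac{157871}{647687}$ ($E = 157871 \cdot \frac{1}{647687} = \frac{157871}{647687} \approx 0.24375$)
$D = -5$ ($D = \frac{1}{2} \left(-10\right) = -5$)
$U = -9$
$r{\left(N,z \right)} = -280$ ($r{\left(N,z \right)} = -285 - -5 = -285 + 5 = -280$)
$\frac{1}{E + r{\left(-635,U \right)}} = \frac{1}{\frac{157871}{647687} - 280} = \frac{1}{- \frac{181194489}{647687}} = - \frac{647687}{181194489}$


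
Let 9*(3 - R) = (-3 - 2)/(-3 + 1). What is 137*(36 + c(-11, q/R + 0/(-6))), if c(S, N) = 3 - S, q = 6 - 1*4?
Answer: 6850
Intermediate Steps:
R = 49/18 (R = 3 - (-3 - 2)/(9*(-3 + 1)) = 3 - (-5)/(9*(-2)) = 3 - (-5)*(-1)/(9*2) = 3 - ⅑*5/2 = 3 - 5/18 = 49/18 ≈ 2.7222)
q = 2 (q = 6 - 4 = 2)
137*(36 + c(-11, q/R + 0/(-6))) = 137*(36 + (3 - 1*(-11))) = 137*(36 + (3 + 11)) = 137*(36 + 14) = 137*50 = 6850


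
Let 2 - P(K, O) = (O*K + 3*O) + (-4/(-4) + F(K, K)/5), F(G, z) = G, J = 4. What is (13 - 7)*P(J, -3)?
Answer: 636/5 ≈ 127.20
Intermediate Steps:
P(K, O) = 1 - 3*O - K/5 - K*O (P(K, O) = 2 - ((O*K + 3*O) + (-4/(-4) + K/5)) = 2 - ((K*O + 3*O) + (-4*(-¼) + K*(⅕))) = 2 - ((3*O + K*O) + (1 + K/5)) = 2 - (1 + 3*O + K/5 + K*O) = 2 + (-1 - 3*O - K/5 - K*O) = 1 - 3*O - K/5 - K*O)
(13 - 7)*P(J, -3) = (13 - 7)*(1 - 3*(-3) - ⅕*4 - 1*4*(-3)) = 6*(1 + 9 - ⅘ + 12) = 6*(106/5) = 636/5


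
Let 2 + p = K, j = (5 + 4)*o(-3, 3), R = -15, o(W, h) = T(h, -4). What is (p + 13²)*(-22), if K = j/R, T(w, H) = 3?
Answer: -18172/5 ≈ -3634.4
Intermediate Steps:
o(W, h) = 3
j = 27 (j = (5 + 4)*3 = 9*3 = 27)
K = -9/5 (K = 27/(-15) = 27*(-1/15) = -9/5 ≈ -1.8000)
p = -19/5 (p = -2 - 9/5 = -19/5 ≈ -3.8000)
(p + 13²)*(-22) = (-19/5 + 13²)*(-22) = (-19/5 + 169)*(-22) = (826/5)*(-22) = -18172/5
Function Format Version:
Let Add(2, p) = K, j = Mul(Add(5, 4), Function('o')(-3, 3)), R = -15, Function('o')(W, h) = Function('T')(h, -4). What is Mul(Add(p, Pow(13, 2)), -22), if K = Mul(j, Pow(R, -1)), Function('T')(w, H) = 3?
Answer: Rational(-18172, 5) ≈ -3634.4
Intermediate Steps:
Function('o')(W, h) = 3
j = 27 (j = Mul(Add(5, 4), 3) = Mul(9, 3) = 27)
K = Rational(-9, 5) (K = Mul(27, Pow(-15, -1)) = Mul(27, Rational(-1, 15)) = Rational(-9, 5) ≈ -1.8000)
p = Rational(-19, 5) (p = Add(-2, Rational(-9, 5)) = Rational(-19, 5) ≈ -3.8000)
Mul(Add(p, Pow(13, 2)), -22) = Mul(Add(Rational(-19, 5), Pow(13, 2)), -22) = Mul(Add(Rational(-19, 5), 169), -22) = Mul(Rational(826, 5), -22) = Rational(-18172, 5)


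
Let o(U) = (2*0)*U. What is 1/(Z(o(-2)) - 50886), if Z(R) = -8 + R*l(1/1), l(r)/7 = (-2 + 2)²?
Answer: -1/50894 ≈ -1.9649e-5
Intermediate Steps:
o(U) = 0 (o(U) = 0*U = 0)
l(r) = 0 (l(r) = 7*(-2 + 2)² = 7*0² = 7*0 = 0)
Z(R) = -8 (Z(R) = -8 + R*0 = -8 + 0 = -8)
1/(Z(o(-2)) - 50886) = 1/(-8 - 50886) = 1/(-50894) = -1/50894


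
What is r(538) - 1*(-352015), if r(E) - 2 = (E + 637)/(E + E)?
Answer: 378771467/1076 ≈ 3.5202e+5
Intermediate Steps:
r(E) = 2 + (637 + E)/(2*E) (r(E) = 2 + (E + 637)/(E + E) = 2 + (637 + E)/((2*E)) = 2 + (637 + E)*(1/(2*E)) = 2 + (637 + E)/(2*E))
r(538) - 1*(-352015) = (½)*(637 + 5*538)/538 - 1*(-352015) = (½)*(1/538)*(637 + 2690) + 352015 = (½)*(1/538)*3327 + 352015 = 3327/1076 + 352015 = 378771467/1076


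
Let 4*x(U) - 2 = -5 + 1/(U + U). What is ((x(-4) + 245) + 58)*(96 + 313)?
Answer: 3955439/32 ≈ 1.2361e+5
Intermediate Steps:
x(U) = -¾ + 1/(8*U) (x(U) = ½ + (-5 + 1/(U + U))/4 = ½ + (-5 + 1/(2*U))/4 = ½ + (-5/4 + 1/(8*U)) = -¾ + 1/(8*U))
((x(-4) + 245) + 58)*(96 + 313) = (((⅛)*(1 - 6*(-4))/(-4) + 245) + 58)*(96 + 313) = (((⅛)*(-¼)*(1 + 24) + 245) + 58)*409 = (((⅛)*(-¼)*25 + 245) + 58)*409 = ((-25/32 + 245) + 58)*409 = (7815/32 + 58)*409 = (9671/32)*409 = 3955439/32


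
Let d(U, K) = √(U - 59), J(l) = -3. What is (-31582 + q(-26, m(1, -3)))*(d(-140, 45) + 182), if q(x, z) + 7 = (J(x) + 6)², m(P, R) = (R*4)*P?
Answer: -5747560 - 31580*I*√199 ≈ -5.7476e+6 - 4.4549e+5*I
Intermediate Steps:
d(U, K) = √(-59 + U)
m(P, R) = 4*P*R (m(P, R) = (4*R)*P = 4*P*R)
q(x, z) = 2 (q(x, z) = -7 + (-3 + 6)² = -7 + 3² = -7 + 9 = 2)
(-31582 + q(-26, m(1, -3)))*(d(-140, 45) + 182) = (-31582 + 2)*(√(-59 - 140) + 182) = -31580*(√(-199) + 182) = -31580*(I*√199 + 182) = -31580*(182 + I*√199) = -5747560 - 31580*I*√199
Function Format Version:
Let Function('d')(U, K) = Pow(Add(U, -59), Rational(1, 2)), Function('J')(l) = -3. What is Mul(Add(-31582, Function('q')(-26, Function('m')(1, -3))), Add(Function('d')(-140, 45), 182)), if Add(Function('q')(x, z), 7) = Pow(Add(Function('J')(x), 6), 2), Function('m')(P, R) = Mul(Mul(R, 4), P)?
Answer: Add(-5747560, Mul(-31580, I, Pow(199, Rational(1, 2)))) ≈ Add(-5.7476e+6, Mul(-4.4549e+5, I))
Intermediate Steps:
Function('d')(U, K) = Pow(Add(-59, U), Rational(1, 2))
Function('m')(P, R) = Mul(4, P, R) (Function('m')(P, R) = Mul(Mul(4, R), P) = Mul(4, P, R))
Function('q')(x, z) = 2 (Function('q')(x, z) = Add(-7, Pow(Add(-3, 6), 2)) = Add(-7, Pow(3, 2)) = Add(-7, 9) = 2)
Mul(Add(-31582, Function('q')(-26, Function('m')(1, -3))), Add(Function('d')(-140, 45), 182)) = Mul(Add(-31582, 2), Add(Pow(Add(-59, -140), Rational(1, 2)), 182)) = Mul(-31580, Add(Pow(-199, Rational(1, 2)), 182)) = Mul(-31580, Add(Mul(I, Pow(199, Rational(1, 2))), 182)) = Mul(-31580, Add(182, Mul(I, Pow(199, Rational(1, 2))))) = Add(-5747560, Mul(-31580, I, Pow(199, Rational(1, 2))))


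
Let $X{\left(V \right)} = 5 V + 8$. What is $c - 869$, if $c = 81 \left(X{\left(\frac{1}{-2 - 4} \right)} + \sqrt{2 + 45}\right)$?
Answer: $- \frac{577}{2} + 81 \sqrt{47} \approx 266.81$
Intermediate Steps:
$X{\left(V \right)} = 8 + 5 V$
$c = \frac{1161}{2} + 81 \sqrt{47}$ ($c = 81 \left(\left(8 + \frac{5}{-2 - 4}\right) + \sqrt{2 + 45}\right) = 81 \left(\left(8 + \frac{5}{-6}\right) + \sqrt{47}\right) = 81 \left(\left(8 + 5 \left(- \frac{1}{6}\right)\right) + \sqrt{47}\right) = 81 \left(\left(8 - \frac{5}{6}\right) + \sqrt{47}\right) = 81 \left(\frac{43}{6} + \sqrt{47}\right) = \frac{1161}{2} + 81 \sqrt{47} \approx 1135.8$)
$c - 869 = \left(\frac{1161}{2} + 81 \sqrt{47}\right) - 869 = - \frac{577}{2} + 81 \sqrt{47}$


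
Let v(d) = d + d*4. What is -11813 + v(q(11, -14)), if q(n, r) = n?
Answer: -11758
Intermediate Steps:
v(d) = 5*d (v(d) = d + 4*d = 5*d)
-11813 + v(q(11, -14)) = -11813 + 5*11 = -11813 + 55 = -11758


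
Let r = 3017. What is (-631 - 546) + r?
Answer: 1840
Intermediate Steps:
(-631 - 546) + r = (-631 - 546) + 3017 = -1177 + 3017 = 1840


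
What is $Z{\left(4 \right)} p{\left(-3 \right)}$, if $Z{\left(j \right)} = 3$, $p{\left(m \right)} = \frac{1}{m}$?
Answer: $-1$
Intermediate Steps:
$Z{\left(4 \right)} p{\left(-3 \right)} = \frac{3}{-3} = 3 \left(- \frac{1}{3}\right) = -1$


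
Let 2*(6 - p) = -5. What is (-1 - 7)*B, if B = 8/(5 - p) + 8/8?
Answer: 72/7 ≈ 10.286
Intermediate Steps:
p = 17/2 (p = 6 - ½*(-5) = 6 + 5/2 = 17/2 ≈ 8.5000)
B = -9/7 (B = 8/(5 - 1*17/2) + 8/8 = 8/(5 - 17/2) + 8*(⅛) = 8/(-7/2) + 1 = 8*(-2/7) + 1 = -16/7 + 1 = -9/7 ≈ -1.2857)
(-1 - 7)*B = (-1 - 7)*(-9/7) = -8*(-9/7) = 72/7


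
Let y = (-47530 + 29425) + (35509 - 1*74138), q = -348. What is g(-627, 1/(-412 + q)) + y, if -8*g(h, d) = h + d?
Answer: -344466199/6080 ≈ -56656.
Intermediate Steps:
g(h, d) = -d/8 - h/8 (g(h, d) = -(h + d)/8 = -(d + h)/8 = -d/8 - h/8)
y = -56734 (y = -18105 + (35509 - 74138) = -18105 - 38629 = -56734)
g(-627, 1/(-412 + q)) + y = (-1/(8*(-412 - 348)) - 1/8*(-627)) - 56734 = (-1/8/(-760) + 627/8) - 56734 = (-1/8*(-1/760) + 627/8) - 56734 = (1/6080 + 627/8) - 56734 = 476521/6080 - 56734 = -344466199/6080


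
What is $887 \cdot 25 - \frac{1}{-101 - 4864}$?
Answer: $\frac{110098876}{4965} \approx 22175.0$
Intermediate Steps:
$887 \cdot 25 - \frac{1}{-101 - 4864} = 22175 - \frac{1}{-101 - 4864} = 22175 - \frac{1}{-4965} = 22175 - - \frac{1}{4965} = 22175 + \frac{1}{4965} = \frac{110098876}{4965}$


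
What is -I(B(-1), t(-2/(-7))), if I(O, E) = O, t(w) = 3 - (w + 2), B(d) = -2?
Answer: 2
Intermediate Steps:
t(w) = 1 - w (t(w) = 3 - (2 + w) = 3 + (-2 - w) = 1 - w)
-I(B(-1), t(-2/(-7))) = -1*(-2) = 2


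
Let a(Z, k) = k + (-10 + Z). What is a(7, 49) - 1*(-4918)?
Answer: 4964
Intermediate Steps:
a(Z, k) = -10 + Z + k
a(7, 49) - 1*(-4918) = (-10 + 7 + 49) - 1*(-4918) = 46 + 4918 = 4964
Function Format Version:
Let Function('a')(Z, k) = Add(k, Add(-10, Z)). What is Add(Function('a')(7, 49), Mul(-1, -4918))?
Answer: 4964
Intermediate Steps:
Function('a')(Z, k) = Add(-10, Z, k)
Add(Function('a')(7, 49), Mul(-1, -4918)) = Add(Add(-10, 7, 49), Mul(-1, -4918)) = Add(46, 4918) = 4964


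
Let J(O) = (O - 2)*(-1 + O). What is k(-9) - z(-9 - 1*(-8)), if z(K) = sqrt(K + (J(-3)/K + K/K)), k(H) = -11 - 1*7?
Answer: -18 - 2*I*sqrt(5) ≈ -18.0 - 4.4721*I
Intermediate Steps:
k(H) = -18 (k(H) = -11 - 7 = -18)
J(O) = (-1 + O)*(-2 + O) (J(O) = (-2 + O)*(-1 + O) = (-1 + O)*(-2 + O))
z(K) = sqrt(1 + K + 20/K) (z(K) = sqrt(K + ((2 + (-3)**2 - 3*(-3))/K + K/K)) = sqrt(K + ((2 + 9 + 9)/K + 1)) = sqrt(K + (20/K + 1)) = sqrt(K + (1 + 20/K)) = sqrt(1 + K + 20/K))
k(-9) - z(-9 - 1*(-8)) = -18 - sqrt(1 + (-9 - 1*(-8)) + 20/(-9 - 1*(-8))) = -18 - sqrt(1 + (-9 + 8) + 20/(-9 + 8)) = -18 - sqrt(1 - 1 + 20/(-1)) = -18 - sqrt(1 - 1 + 20*(-1)) = -18 - sqrt(1 - 1 - 20) = -18 - sqrt(-20) = -18 - 2*I*sqrt(5)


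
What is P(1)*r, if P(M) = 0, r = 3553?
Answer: 0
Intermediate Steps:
P(1)*r = 0*3553 = 0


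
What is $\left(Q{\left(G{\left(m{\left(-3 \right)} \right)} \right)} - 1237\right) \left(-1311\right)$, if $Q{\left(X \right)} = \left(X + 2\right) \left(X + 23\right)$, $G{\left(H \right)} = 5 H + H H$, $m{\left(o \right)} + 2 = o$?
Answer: $1561401$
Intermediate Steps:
$m{\left(o \right)} = -2 + o$
$G{\left(H \right)} = H^{2} + 5 H$ ($G{\left(H \right)} = 5 H + H^{2} = H^{2} + 5 H$)
$Q{\left(X \right)} = \left(2 + X\right) \left(23 + X\right)$
$\left(Q{\left(G{\left(m{\left(-3 \right)} \right)} \right)} - 1237\right) \left(-1311\right) = \left(\left(46 + \left(\left(-2 - 3\right) \left(5 - 5\right)\right)^{2} + 25 \left(-2 - 3\right) \left(5 - 5\right)\right) - 1237\right) \left(-1311\right) = \left(\left(46 + \left(- 5 \left(5 - 5\right)\right)^{2} + 25 \left(- 5 \left(5 - 5\right)\right)\right) - 1237\right) \left(-1311\right) = \left(\left(46 + \left(\left(-5\right) 0\right)^{2} + 25 \left(\left(-5\right) 0\right)\right) - 1237\right) \left(-1311\right) = \left(\left(46 + 0^{2} + 25 \cdot 0\right) - 1237\right) \left(-1311\right) = \left(\left(46 + 0 + 0\right) - 1237\right) \left(-1311\right) = \left(46 - 1237\right) \left(-1311\right) = \left(-1191\right) \left(-1311\right) = 1561401$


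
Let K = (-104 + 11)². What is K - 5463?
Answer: 3186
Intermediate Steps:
K = 8649 (K = (-93)² = 8649)
K - 5463 = 8649 - 5463 = 3186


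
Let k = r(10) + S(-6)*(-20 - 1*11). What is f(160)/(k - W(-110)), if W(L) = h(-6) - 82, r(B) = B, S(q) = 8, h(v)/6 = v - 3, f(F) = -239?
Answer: 239/102 ≈ 2.3431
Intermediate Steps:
h(v) = -18 + 6*v (h(v) = 6*(v - 3) = 6*(-3 + v) = -18 + 6*v)
W(L) = -136 (W(L) = (-18 + 6*(-6)) - 82 = (-18 - 36) - 82 = -54 - 82 = -136)
k = -238 (k = 10 + 8*(-20 - 1*11) = 10 + 8*(-20 - 11) = 10 + 8*(-31) = 10 - 248 = -238)
f(160)/(k - W(-110)) = -239/(-238 - 1*(-136)) = -239/(-238 + 136) = -239/(-102) = -239*(-1/102) = 239/102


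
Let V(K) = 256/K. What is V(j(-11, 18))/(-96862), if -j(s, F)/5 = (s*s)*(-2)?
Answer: -64/29300755 ≈ -2.1842e-6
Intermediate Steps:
j(s, F) = 10*s² (j(s, F) = -5*s*s*(-2) = -5*s²*(-2) = -(-10)*s² = 10*s²)
V(j(-11, 18))/(-96862) = (256/((10*(-11)²)))/(-96862) = (256/((10*121)))*(-1/96862) = (256/1210)*(-1/96862) = (256*(1/1210))*(-1/96862) = (128/605)*(-1/96862) = -64/29300755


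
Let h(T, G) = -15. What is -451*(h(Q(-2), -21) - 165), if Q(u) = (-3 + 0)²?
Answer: 81180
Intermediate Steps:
Q(u) = 9 (Q(u) = (-3)² = 9)
-451*(h(Q(-2), -21) - 165) = -451*(-15 - 165) = -451*(-180) = 81180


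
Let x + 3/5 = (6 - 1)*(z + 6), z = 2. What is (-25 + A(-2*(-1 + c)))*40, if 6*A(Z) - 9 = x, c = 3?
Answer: -2032/3 ≈ -677.33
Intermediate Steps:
x = 197/5 (x = -⅗ + (6 - 1)*(2 + 6) = -⅗ + 5*8 = -⅗ + 40 = 197/5 ≈ 39.400)
A(Z) = 121/15 (A(Z) = 3/2 + (⅙)*(197/5) = 3/2 + 197/30 = 121/15)
(-25 + A(-2*(-1 + c)))*40 = (-25 + 121/15)*40 = -254/15*40 = -2032/3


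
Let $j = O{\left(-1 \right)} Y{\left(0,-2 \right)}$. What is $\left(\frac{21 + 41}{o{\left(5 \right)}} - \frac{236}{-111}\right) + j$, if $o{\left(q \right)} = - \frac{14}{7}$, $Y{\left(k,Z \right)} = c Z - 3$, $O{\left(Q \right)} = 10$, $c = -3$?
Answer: $\frac{125}{111} \approx 1.1261$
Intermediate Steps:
$Y{\left(k,Z \right)} = -3 - 3 Z$ ($Y{\left(k,Z \right)} = - 3 Z - 3 = -3 - 3 Z$)
$o{\left(q \right)} = -2$ ($o{\left(q \right)} = \left(-14\right) \frac{1}{7} = -2$)
$j = 30$ ($j = 10 \left(-3 - -6\right) = 10 \left(-3 + 6\right) = 10 \cdot 3 = 30$)
$\left(\frac{21 + 41}{o{\left(5 \right)}} - \frac{236}{-111}\right) + j = \left(\frac{21 + 41}{-2} - \frac{236}{-111}\right) + 30 = \left(62 \left(- \frac{1}{2}\right) - - \frac{236}{111}\right) + 30 = \left(-31 + \frac{236}{111}\right) + 30 = - \frac{3205}{111} + 30 = \frac{125}{111}$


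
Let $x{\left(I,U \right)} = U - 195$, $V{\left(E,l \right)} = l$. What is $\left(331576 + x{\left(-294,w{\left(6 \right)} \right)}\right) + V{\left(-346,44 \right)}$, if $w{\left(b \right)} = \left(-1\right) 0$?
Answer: $331425$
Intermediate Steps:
$w{\left(b \right)} = 0$
$x{\left(I,U \right)} = -195 + U$
$\left(331576 + x{\left(-294,w{\left(6 \right)} \right)}\right) + V{\left(-346,44 \right)} = \left(331576 + \left(-195 + 0\right)\right) + 44 = \left(331576 - 195\right) + 44 = 331381 + 44 = 331425$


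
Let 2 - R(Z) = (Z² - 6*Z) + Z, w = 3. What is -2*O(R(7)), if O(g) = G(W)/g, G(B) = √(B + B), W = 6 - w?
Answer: √6/6 ≈ 0.40825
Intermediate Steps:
W = 3 (W = 6 - 1*3 = 6 - 3 = 3)
R(Z) = 2 - Z² + 5*Z (R(Z) = 2 - ((Z² - 6*Z) + Z) = 2 - (Z² - 5*Z) = 2 + (-Z² + 5*Z) = 2 - Z² + 5*Z)
G(B) = √2*√B (G(B) = √(2*B) = √2*√B)
O(g) = √6/g (O(g) = (√2*√3)/g = √6/g)
-2*O(R(7)) = -2*√6/(2 - 1*7² + 5*7) = -2*√6/(2 - 1*49 + 35) = -2*√6/(2 - 49 + 35) = -2*√6/(-12) = -2*√6*(-1)/12 = -(-1)*√6/6 = √6/6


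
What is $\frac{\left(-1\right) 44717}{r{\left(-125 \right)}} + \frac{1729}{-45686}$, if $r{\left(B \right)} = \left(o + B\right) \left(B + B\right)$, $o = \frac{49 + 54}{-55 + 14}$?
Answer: $- \frac{43010189171}{29855801000} \approx -1.4406$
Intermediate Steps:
$o = - \frac{103}{41}$ ($o = \frac{103}{-41} = 103 \left(- \frac{1}{41}\right) = - \frac{103}{41} \approx -2.5122$)
$r{\left(B \right)} = 2 B \left(- \frac{103}{41} + B\right)$ ($r{\left(B \right)} = \left(- \frac{103}{41} + B\right) \left(B + B\right) = \left(- \frac{103}{41} + B\right) 2 B = 2 B \left(- \frac{103}{41} + B\right)$)
$\frac{\left(-1\right) 44717}{r{\left(-125 \right)}} + \frac{1729}{-45686} = \frac{\left(-1\right) 44717}{\frac{2}{41} \left(-125\right) \left(-103 + 41 \left(-125\right)\right)} + \frac{1729}{-45686} = - \frac{44717}{\frac{2}{41} \left(-125\right) \left(-103 - 5125\right)} + 1729 \left(- \frac{1}{45686}\right) = - \frac{44717}{\frac{2}{41} \left(-125\right) \left(-5228\right)} - \frac{1729}{45686} = - \frac{44717}{\frac{1307000}{41}} - \frac{1729}{45686} = \left(-44717\right) \frac{41}{1307000} - \frac{1729}{45686} = - \frac{1833397}{1307000} - \frac{1729}{45686} = - \frac{43010189171}{29855801000}$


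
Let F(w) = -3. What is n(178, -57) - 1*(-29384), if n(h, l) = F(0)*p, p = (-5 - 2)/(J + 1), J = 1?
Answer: 58789/2 ≈ 29395.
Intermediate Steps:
p = -7/2 (p = (-5 - 2)/(1 + 1) = -7/2 ≈ -3.5000)
n(h, l) = 21/2 (n(h, l) = -3*(-7/2) = 21/2)
n(178, -57) - 1*(-29384) = 21/2 - 1*(-29384) = 21/2 + 29384 = 58789/2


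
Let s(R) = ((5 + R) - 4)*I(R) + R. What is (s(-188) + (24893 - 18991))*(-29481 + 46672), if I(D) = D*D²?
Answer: 21360838267198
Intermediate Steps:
I(D) = D³
s(R) = R + R³*(1 + R) (s(R) = ((5 + R) - 4)*R³ + R = (1 + R)*R³ + R = R³*(1 + R) + R = R + R³*(1 + R))
(s(-188) + (24893 - 18991))*(-29481 + 46672) = ((-188 + (-188)³ + (-188)⁴) + (24893 - 18991))*(-29481 + 46672) = ((-188 - 6644672 + 1249198336) + 5902)*17191 = (1242553476 + 5902)*17191 = 1242559378*17191 = 21360838267198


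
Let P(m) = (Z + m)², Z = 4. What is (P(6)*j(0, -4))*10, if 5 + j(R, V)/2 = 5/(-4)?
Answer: -12500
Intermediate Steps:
j(R, V) = -25/2 (j(R, V) = -10 + 2*(5/(-4)) = -10 + 2*(5*(-¼)) = -10 + 2*(-5/4) = -10 - 5/2 = -25/2)
P(m) = (4 + m)²
(P(6)*j(0, -4))*10 = ((4 + 6)²*(-25/2))*10 = (10²*(-25/2))*10 = (100*(-25/2))*10 = -1250*10 = -12500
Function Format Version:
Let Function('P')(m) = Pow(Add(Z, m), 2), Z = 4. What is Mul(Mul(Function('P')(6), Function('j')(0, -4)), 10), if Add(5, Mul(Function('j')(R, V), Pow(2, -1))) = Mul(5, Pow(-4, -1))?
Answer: -12500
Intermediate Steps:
Function('j')(R, V) = Rational(-25, 2) (Function('j')(R, V) = Add(-10, Mul(2, Mul(5, Pow(-4, -1)))) = Add(-10, Mul(2, Mul(5, Rational(-1, 4)))) = Add(-10, Mul(2, Rational(-5, 4))) = Add(-10, Rational(-5, 2)) = Rational(-25, 2))
Function('P')(m) = Pow(Add(4, m), 2)
Mul(Mul(Function('P')(6), Function('j')(0, -4)), 10) = Mul(Mul(Pow(Add(4, 6), 2), Rational(-25, 2)), 10) = Mul(Mul(Pow(10, 2), Rational(-25, 2)), 10) = Mul(Mul(100, Rational(-25, 2)), 10) = Mul(-1250, 10) = -12500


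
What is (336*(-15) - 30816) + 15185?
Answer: -20671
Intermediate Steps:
(336*(-15) - 30816) + 15185 = (-5040 - 30816) + 15185 = -35856 + 15185 = -20671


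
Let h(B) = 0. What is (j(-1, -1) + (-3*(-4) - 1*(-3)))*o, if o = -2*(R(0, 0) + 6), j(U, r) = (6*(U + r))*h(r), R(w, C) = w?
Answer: -180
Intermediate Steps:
j(U, r) = 0 (j(U, r) = (6*(U + r))*0 = (6*U + 6*r)*0 = 0)
o = -12 (o = -2*(0 + 6) = -2*6 = -12)
(j(-1, -1) + (-3*(-4) - 1*(-3)))*o = (0 + (-3*(-4) - 1*(-3)))*(-12) = (0 + (12 + 3))*(-12) = (0 + 15)*(-12) = 15*(-12) = -180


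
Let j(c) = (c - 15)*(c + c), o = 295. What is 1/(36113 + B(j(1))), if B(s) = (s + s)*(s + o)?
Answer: 1/21161 ≈ 4.7257e-5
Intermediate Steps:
j(c) = 2*c*(-15 + c) (j(c) = (-15 + c)*(2*c) = 2*c*(-15 + c))
B(s) = 2*s*(295 + s) (B(s) = (s + s)*(s + 295) = (2*s)*(295 + s) = 2*s*(295 + s))
1/(36113 + B(j(1))) = 1/(36113 + 2*(2*1*(-15 + 1))*(295 + 2*1*(-15 + 1))) = 1/(36113 + 2*(2*1*(-14))*(295 + 2*1*(-14))) = 1/(36113 + 2*(-28)*(295 - 28)) = 1/(36113 + 2*(-28)*267) = 1/(36113 - 14952) = 1/21161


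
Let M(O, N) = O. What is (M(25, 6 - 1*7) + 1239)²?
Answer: 1597696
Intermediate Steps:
(M(25, 6 - 1*7) + 1239)² = (25 + 1239)² = 1264² = 1597696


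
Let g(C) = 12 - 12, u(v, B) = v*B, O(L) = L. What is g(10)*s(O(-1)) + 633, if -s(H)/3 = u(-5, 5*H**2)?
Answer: 633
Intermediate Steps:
u(v, B) = B*v
g(C) = 0
s(H) = 75*H**2 (s(H) = -3*5*H**2*(-5) = -(-75)*H**2 = 75*H**2)
g(10)*s(O(-1)) + 633 = 0*(75*(-1)**2) + 633 = 0*(75*1) + 633 = 0*75 + 633 = 0 + 633 = 633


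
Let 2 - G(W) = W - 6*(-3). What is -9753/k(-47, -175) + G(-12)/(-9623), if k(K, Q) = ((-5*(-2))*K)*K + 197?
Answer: -31254657/71489267 ≈ -0.43719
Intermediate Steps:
G(W) = -16 - W (G(W) = 2 - (W - 6*(-3)) = 2 - (W + 18) = 2 - (18 + W) = 2 + (-18 - W) = -16 - W)
k(K, Q) = 197 + 10*K**2 (k(K, Q) = (10*K)*K + 197 = 10*K**2 + 197 = 197 + 10*K**2)
-9753/k(-47, -175) + G(-12)/(-9623) = -9753/(197 + 10*(-47)**2) + (-16 - 1*(-12))/(-9623) = -9753/(197 + 10*2209) + (-16 + 12)*(-1/9623) = -9753/(197 + 22090) - 4*(-1/9623) = -9753/22287 + 4/9623 = -9753*1/22287 + 4/9623 = -3251/7429 + 4/9623 = -31254657/71489267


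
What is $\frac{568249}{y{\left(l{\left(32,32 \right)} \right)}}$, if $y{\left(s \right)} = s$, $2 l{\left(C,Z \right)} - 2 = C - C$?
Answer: $568249$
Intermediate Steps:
$l{\left(C,Z \right)} = 1$ ($l{\left(C,Z \right)} = 1 + \frac{C - C}{2} = 1 + \frac{1}{2} \cdot 0 = 1 + 0 = 1$)
$\frac{568249}{y{\left(l{\left(32,32 \right)} \right)}} = \frac{568249}{1} = 568249 \cdot 1 = 568249$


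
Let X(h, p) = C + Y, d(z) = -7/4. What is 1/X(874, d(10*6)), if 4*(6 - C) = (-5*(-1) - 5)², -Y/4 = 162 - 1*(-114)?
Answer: -1/1098 ≈ -0.00091075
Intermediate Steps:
Y = -1104 (Y = -4*(162 - 1*(-114)) = -4*(162 + 114) = -4*276 = -1104)
C = 6 (C = 6 - (-5*(-1) - 5)²/4 = 6 - (5 - 5)²/4 = 6 - ¼*0² = 6 - ¼*0 = 6 + 0 = 6)
d(z) = -7/4 (d(z) = -7*¼ = -7/4)
X(h, p) = -1098 (X(h, p) = 6 - 1104 = -1098)
1/X(874, d(10*6)) = 1/(-1098) = -1/1098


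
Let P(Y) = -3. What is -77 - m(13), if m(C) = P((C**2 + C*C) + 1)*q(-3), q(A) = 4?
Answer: -65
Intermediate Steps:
m(C) = -12 (m(C) = -3*4 = -12)
-77 - m(13) = -77 - 1*(-12) = -77 + 12 = -65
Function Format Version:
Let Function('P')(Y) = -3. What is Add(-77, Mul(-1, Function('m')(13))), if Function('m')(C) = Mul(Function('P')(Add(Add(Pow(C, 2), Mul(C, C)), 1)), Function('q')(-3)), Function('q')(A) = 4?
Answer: -65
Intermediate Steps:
Function('m')(C) = -12 (Function('m')(C) = Mul(-3, 4) = -12)
Add(-77, Mul(-1, Function('m')(13))) = Add(-77, Mul(-1, -12)) = Add(-77, 12) = -65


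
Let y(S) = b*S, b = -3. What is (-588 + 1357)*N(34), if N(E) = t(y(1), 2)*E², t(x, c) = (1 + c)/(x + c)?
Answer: -2666892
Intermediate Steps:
y(S) = -3*S
t(x, c) = (1 + c)/(c + x)
N(E) = -3*E² (N(E) = ((1 + 2)/(2 - 3*1))*E² = (3/(2 - 3))*E² = (3/(-1))*E² = (-1*3)*E² = -3*E²)
(-588 + 1357)*N(34) = (-588 + 1357)*(-3*34²) = 769*(-3*1156) = 769*(-3468) = -2666892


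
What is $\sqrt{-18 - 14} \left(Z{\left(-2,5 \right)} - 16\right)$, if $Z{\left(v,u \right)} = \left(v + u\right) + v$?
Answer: $- 60 i \sqrt{2} \approx - 84.853 i$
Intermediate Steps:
$Z{\left(v,u \right)} = u + 2 v$ ($Z{\left(v,u \right)} = \left(u + v\right) + v = u + 2 v$)
$\sqrt{-18 - 14} \left(Z{\left(-2,5 \right)} - 16\right) = \sqrt{-18 - 14} \left(\left(5 + 2 \left(-2\right)\right) - 16\right) = \sqrt{-32} \left(\left(5 - 4\right) - 16\right) = 4 i \sqrt{2} \left(1 - 16\right) = 4 i \sqrt{2} \left(-15\right) = - 60 i \sqrt{2}$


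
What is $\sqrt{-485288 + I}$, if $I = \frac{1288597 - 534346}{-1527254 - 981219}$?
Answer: $\frac{5 i \sqrt{122145838312114067}}{2508473} \approx 696.63 i$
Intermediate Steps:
$I = - \frac{754251}{2508473}$ ($I = \frac{754251}{-2508473} = 754251 \left(- \frac{1}{2508473}\right) = - \frac{754251}{2508473} \approx -0.30068$)
$\sqrt{-485288 + I} = \sqrt{-485288 - \frac{754251}{2508473}} = \sqrt{- \frac{1217332599475}{2508473}} = \frac{5 i \sqrt{122145838312114067}}{2508473}$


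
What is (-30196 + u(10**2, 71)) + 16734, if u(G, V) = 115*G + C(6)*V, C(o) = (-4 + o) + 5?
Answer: -1465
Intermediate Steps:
C(o) = 1 + o
u(G, V) = 7*V + 115*G (u(G, V) = 115*G + (1 + 6)*V = 115*G + 7*V = 7*V + 115*G)
(-30196 + u(10**2, 71)) + 16734 = (-30196 + (7*71 + 115*10**2)) + 16734 = (-30196 + (497 + 115*100)) + 16734 = (-30196 + (497 + 11500)) + 16734 = (-30196 + 11997) + 16734 = -18199 + 16734 = -1465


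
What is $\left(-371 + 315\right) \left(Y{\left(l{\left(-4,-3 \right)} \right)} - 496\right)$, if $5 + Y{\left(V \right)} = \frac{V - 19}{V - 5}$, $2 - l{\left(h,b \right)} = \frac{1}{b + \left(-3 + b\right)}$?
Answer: $\frac{360472}{13} \approx 27729.0$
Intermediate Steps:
$l{\left(h,b \right)} = 2 - \frac{1}{-3 + 2 b}$ ($l{\left(h,b \right)} = 2 - \frac{1}{b + \left(-3 + b\right)} = 2 - \frac{1}{-3 + 2 b}$)
$Y{\left(V \right)} = -5 + \frac{-19 + V}{-5 + V}$ ($Y{\left(V \right)} = -5 + \frac{V - 19}{V - 5} = -5 + \frac{-19 + V}{-5 + V}$)
$\left(-371 + 315\right) \left(Y{\left(l{\left(-4,-3 \right)} \right)} - 496\right) = \left(-371 + 315\right) \left(\frac{2 \left(3 - 2 \frac{-7 + 4 \left(-3\right)}{-3 + 2 \left(-3\right)}\right)}{-5 + \frac{-7 + 4 \left(-3\right)}{-3 + 2 \left(-3\right)}} - 496\right) = - 56 \left(\frac{2 \left(3 - 2 \frac{-7 - 12}{-3 - 6}\right)}{-5 + \frac{-7 - 12}{-3 - 6}} - 496\right) = - 56 \left(\frac{2 \left(3 - 2 \frac{1}{-9} \left(-19\right)\right)}{-5 + \frac{1}{-9} \left(-19\right)} - 496\right) = - 56 \left(\frac{2 \left(3 - 2 \left(\left(- \frac{1}{9}\right) \left(-19\right)\right)\right)}{-5 - - \frac{19}{9}} - 496\right) = - 56 \left(\frac{2 \left(3 - \frac{38}{9}\right)}{-5 + \frac{19}{9}} - 496\right) = - 56 \left(\frac{2 \left(3 - \frac{38}{9}\right)}{- \frac{26}{9}} - 496\right) = - 56 \left(2 \left(- \frac{9}{26}\right) \left(- \frac{11}{9}\right) - 496\right) = - 56 \left(\frac{11}{13} - 496\right) = \left(-56\right) \left(- \frac{6437}{13}\right) = \frac{360472}{13}$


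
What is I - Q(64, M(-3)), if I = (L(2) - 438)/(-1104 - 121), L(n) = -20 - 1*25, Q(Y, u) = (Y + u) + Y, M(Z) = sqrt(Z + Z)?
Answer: -22331/175 - I*sqrt(6) ≈ -127.61 - 2.4495*I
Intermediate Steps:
M(Z) = sqrt(2)*sqrt(Z) (M(Z) = sqrt(2*Z) = sqrt(2)*sqrt(Z))
Q(Y, u) = u + 2*Y
L(n) = -45 (L(n) = -20 - 25 = -45)
I = 69/175 (I = (-45 - 438)/(-1104 - 121) = -483/(-1225) = -483*(-1/1225) = 69/175 ≈ 0.39429)
I - Q(64, M(-3)) = 69/175 - (sqrt(2)*sqrt(-3) + 2*64) = 69/175 - (sqrt(2)*(I*sqrt(3)) + 128) = 69/175 - (I*sqrt(6) + 128) = 69/175 - (128 + I*sqrt(6)) = 69/175 + (-128 - I*sqrt(6)) = -22331/175 - I*sqrt(6)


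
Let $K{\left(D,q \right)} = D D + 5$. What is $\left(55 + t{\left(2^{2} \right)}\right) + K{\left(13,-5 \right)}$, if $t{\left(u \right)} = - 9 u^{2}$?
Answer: $85$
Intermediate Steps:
$K{\left(D,q \right)} = 5 + D^{2}$ ($K{\left(D,q \right)} = D^{2} + 5 = 5 + D^{2}$)
$\left(55 + t{\left(2^{2} \right)}\right) + K{\left(13,-5 \right)} = \left(55 - 9 \left(2^{2}\right)^{2}\right) + \left(5 + 13^{2}\right) = \left(55 - 9 \cdot 4^{2}\right) + \left(5 + 169\right) = \left(55 - 144\right) + 174 = -89 + 174 = 85$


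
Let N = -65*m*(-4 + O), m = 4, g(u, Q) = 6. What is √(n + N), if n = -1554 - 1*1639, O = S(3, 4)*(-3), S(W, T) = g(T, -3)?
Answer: 19*√7 ≈ 50.269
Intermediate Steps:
S(W, T) = 6
O = -18 (O = 6*(-3) = -18)
n = -3193 (n = -1554 - 1639 = -3193)
N = 5720 (N = -260*(-4 - 18) = -260*(-22) = -65*(-88) = 5720)
√(n + N) = √(-3193 + 5720) = √2527 = 19*√7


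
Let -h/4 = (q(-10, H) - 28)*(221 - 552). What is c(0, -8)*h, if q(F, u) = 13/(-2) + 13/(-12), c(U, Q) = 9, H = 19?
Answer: -424011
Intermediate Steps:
q(F, u) = -91/12 (q(F, u) = 13*(-½) + 13*(-1/12) = -13/2 - 13/12 = -91/12)
h = -141337/3 (h = -4*(-91/12 - 28)*(221 - 552) = -(-427)*(-331)/3 = -4*141337/12 = -141337/3 ≈ -47112.)
c(0, -8)*h = 9*(-141337/3) = -424011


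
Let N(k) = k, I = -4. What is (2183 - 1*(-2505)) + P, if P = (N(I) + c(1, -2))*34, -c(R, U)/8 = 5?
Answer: 3192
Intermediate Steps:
c(R, U) = -40 (c(R, U) = -8*5 = -40)
P = -1496 (P = (-4 - 40)*34 = -44*34 = -1496)
(2183 - 1*(-2505)) + P = (2183 - 1*(-2505)) - 1496 = (2183 + 2505) - 1496 = 4688 - 1496 = 3192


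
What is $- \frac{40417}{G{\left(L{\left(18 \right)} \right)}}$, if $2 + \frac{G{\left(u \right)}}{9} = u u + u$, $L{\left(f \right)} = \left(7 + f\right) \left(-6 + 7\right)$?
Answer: $- \frac{40417}{5832} \approx -6.9302$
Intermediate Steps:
$L{\left(f \right)} = 7 + f$ ($L{\left(f \right)} = \left(7 + f\right) 1 = 7 + f$)
$G{\left(u \right)} = -18 + 9 u + 9 u^{2}$ ($G{\left(u \right)} = -18 + 9 \left(u u + u\right) = -18 + 9 \left(u^{2} + u\right) = -18 + 9 \left(u + u^{2}\right) = -18 + \left(9 u + 9 u^{2}\right) = -18 + 9 u + 9 u^{2}$)
$- \frac{40417}{G{\left(L{\left(18 \right)} \right)}} = - \frac{40417}{-18 + 9 \left(7 + 18\right) + 9 \left(7 + 18\right)^{2}} = - \frac{40417}{-18 + 9 \cdot 25 + 9 \cdot 25^{2}} = - \frac{40417}{-18 + 225 + 9 \cdot 625} = - \frac{40417}{-18 + 225 + 5625} = - \frac{40417}{5832}$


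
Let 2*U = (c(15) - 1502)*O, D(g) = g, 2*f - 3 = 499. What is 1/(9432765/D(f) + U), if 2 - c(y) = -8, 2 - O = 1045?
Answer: 251/204730343 ≈ 1.2260e-6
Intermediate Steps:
O = -1043 (O = 2 - 1*1045 = 2 - 1045 = -1043)
f = 251 (f = 3/2 + (½)*499 = 3/2 + 499/2 = 251)
c(y) = 10 (c(y) = 2 - 1*(-8) = 2 + 8 = 10)
U = 778078 (U = ((10 - 1502)*(-1043))/2 = (-1492*(-1043))/2 = (½)*1556156 = 778078)
1/(9432765/D(f) + U) = 1/(9432765/251 + 778078) = 1/(204730343/251) = 251/204730343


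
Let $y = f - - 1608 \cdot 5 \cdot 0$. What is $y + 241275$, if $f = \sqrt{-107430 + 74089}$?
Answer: $241275 + i \sqrt{33341} \approx 2.4128 \cdot 10^{5} + 182.6 i$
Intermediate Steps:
$f = i \sqrt{33341}$ ($f = \sqrt{-33341} = i \sqrt{33341} \approx 182.6 i$)
$y = i \sqrt{33341}$ ($y = i \sqrt{33341} - - 1608 \cdot 5 \cdot 0 = i \sqrt{33341} - \left(-1608\right) 0 = i \sqrt{33341} - 0 = i \sqrt{33341} + 0 = i \sqrt{33341} \approx 182.6 i$)
$y + 241275 = i \sqrt{33341} + 241275 = 241275 + i \sqrt{33341}$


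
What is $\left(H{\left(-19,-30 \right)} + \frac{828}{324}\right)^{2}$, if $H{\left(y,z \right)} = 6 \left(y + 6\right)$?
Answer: $\frac{461041}{81} \approx 5691.9$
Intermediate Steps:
$H{\left(y,z \right)} = 36 + 6 y$ ($H{\left(y,z \right)} = 6 \left(6 + y\right) = 36 + 6 y$)
$\left(H{\left(-19,-30 \right)} + \frac{828}{324}\right)^{2} = \left(\left(36 + 6 \left(-19\right)\right) + \frac{828}{324}\right)^{2} = \left(\left(36 - 114\right) + 828 \cdot \frac{1}{324}\right)^{2} = \left(-78 + \frac{23}{9}\right)^{2} = \left(- \frac{679}{9}\right)^{2} = \frac{461041}{81}$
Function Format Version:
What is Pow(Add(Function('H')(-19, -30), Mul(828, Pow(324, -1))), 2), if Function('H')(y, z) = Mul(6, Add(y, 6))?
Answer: Rational(461041, 81) ≈ 5691.9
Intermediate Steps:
Function('H')(y, z) = Add(36, Mul(6, y)) (Function('H')(y, z) = Mul(6, Add(6, y)) = Add(36, Mul(6, y)))
Pow(Add(Function('H')(-19, -30), Mul(828, Pow(324, -1))), 2) = Pow(Add(Add(36, Mul(6, -19)), Mul(828, Pow(324, -1))), 2) = Pow(Add(Add(36, -114), Mul(828, Rational(1, 324))), 2) = Pow(Add(-78, Rational(23, 9)), 2) = Pow(Rational(-679, 9), 2) = Rational(461041, 81)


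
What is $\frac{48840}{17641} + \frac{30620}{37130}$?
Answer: $\frac{235359662}{65501033} \approx 3.5932$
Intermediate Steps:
$\frac{48840}{17641} + \frac{30620}{37130} = 48840 \cdot \frac{1}{17641} + 30620 \cdot \frac{1}{37130} = \frac{48840}{17641} + \frac{3062}{3713} = \frac{235359662}{65501033}$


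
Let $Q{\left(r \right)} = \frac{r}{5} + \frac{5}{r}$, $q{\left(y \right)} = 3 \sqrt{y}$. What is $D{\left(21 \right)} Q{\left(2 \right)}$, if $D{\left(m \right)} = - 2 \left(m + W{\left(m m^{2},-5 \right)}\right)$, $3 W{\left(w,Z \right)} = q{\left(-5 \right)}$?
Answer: $- \frac{609}{5} - \frac{29 i \sqrt{5}}{5} \approx -121.8 - 12.969 i$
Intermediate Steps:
$W{\left(w,Z \right)} = i \sqrt{5}$ ($W{\left(w,Z \right)} = \frac{3 \sqrt{-5}}{3} = \frac{3 i \sqrt{5}}{3} = i \sqrt{5}$)
$Q{\left(r \right)} = \frac{5}{r} + \frac{r}{5}$ ($Q{\left(r \right)} = r \frac{1}{5} + \frac{5}{r} = \frac{r}{5} + \frac{5}{r} = \frac{5}{r} + \frac{r}{5}$)
$D{\left(m \right)} = - 2 m - 2 i \sqrt{5}$ ($D{\left(m \right)} = - 2 \left(m + i \sqrt{5}\right) = - 2 m - 2 i \sqrt{5}$)
$D{\left(21 \right)} Q{\left(2 \right)} = \left(\left(-2\right) 21 - 2 i \sqrt{5}\right) \left(\frac{5}{2} + \frac{1}{5} \cdot 2\right) = \left(-42 - 2 i \sqrt{5}\right) \left(5 \cdot \frac{1}{2} + \frac{2}{5}\right) = \left(-42 - 2 i \sqrt{5}\right) \left(\frac{5}{2} + \frac{2}{5}\right) = \left(-42 - 2 i \sqrt{5}\right) \frac{29}{10} = - \frac{609}{5} - \frac{29 i \sqrt{5}}{5}$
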